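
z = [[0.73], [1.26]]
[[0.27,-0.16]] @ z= [[-0.0]]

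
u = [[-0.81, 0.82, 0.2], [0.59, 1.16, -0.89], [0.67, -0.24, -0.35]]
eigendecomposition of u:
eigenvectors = [[0.74, -0.53, -0.35], [-0.37, -0.33, -0.94], [-0.57, -0.78, -0.01]]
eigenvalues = [-1.38, 0.0, 1.38]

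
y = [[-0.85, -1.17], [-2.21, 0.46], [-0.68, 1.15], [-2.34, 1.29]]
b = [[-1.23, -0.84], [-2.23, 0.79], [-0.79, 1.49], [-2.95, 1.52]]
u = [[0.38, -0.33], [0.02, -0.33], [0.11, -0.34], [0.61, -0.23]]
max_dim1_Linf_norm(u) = 0.61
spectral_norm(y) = 3.64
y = u + b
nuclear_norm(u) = 1.25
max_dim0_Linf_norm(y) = 2.34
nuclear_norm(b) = 6.01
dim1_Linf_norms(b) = [1.23, 2.23, 1.49, 2.95]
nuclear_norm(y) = 5.33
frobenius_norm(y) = 4.01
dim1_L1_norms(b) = [2.07, 3.02, 2.28, 4.47]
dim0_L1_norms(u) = [1.12, 1.23]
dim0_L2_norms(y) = [3.4, 2.14]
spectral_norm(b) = 4.35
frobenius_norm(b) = 4.66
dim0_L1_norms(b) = [7.2, 4.64]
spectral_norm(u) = 0.88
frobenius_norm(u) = 0.96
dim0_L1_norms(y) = [6.08, 4.07]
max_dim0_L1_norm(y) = 6.08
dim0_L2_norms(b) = [3.98, 2.42]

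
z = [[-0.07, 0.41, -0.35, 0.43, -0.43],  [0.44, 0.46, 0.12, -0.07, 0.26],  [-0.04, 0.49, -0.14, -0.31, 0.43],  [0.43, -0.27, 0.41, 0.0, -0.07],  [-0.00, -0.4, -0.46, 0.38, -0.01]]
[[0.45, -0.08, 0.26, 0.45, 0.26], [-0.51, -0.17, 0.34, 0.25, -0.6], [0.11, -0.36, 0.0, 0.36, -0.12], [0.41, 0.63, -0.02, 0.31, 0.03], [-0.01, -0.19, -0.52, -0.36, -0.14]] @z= [[0.12,0.05,-0.14,0.22,-0.14],  [0.05,0.05,0.49,-0.54,0.31],  [-0.01,-0.17,0.12,0.03,-0.16],  [0.38,0.35,0.05,0.15,-0.04],  [-0.22,-0.19,-0.03,0.12,-0.24]]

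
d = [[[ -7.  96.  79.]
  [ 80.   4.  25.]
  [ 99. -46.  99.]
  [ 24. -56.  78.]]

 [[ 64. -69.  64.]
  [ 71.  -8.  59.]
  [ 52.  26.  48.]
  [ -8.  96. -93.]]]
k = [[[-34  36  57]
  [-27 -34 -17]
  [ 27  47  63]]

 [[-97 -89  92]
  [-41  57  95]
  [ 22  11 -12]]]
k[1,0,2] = 92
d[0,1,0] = 80.0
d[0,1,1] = 4.0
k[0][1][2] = -17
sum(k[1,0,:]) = -94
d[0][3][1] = -56.0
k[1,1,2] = 95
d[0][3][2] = 78.0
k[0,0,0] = -34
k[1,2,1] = 11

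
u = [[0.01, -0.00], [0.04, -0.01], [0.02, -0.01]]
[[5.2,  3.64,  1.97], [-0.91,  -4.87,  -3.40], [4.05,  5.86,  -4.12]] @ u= [[0.24, -0.06], [-0.27, 0.08], [0.19, -0.02]]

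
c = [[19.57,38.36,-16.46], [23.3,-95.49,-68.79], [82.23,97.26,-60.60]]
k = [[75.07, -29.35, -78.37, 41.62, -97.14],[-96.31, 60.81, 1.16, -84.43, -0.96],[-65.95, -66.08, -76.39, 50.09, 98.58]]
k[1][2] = 1.16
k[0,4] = -97.14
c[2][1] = 97.26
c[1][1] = -95.49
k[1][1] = 60.81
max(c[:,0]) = 82.23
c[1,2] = -68.79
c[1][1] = -95.49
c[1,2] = -68.79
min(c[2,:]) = -60.6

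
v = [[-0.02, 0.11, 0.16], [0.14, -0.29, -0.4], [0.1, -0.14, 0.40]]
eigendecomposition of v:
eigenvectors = [[0.33, -0.88, 0.19],[-0.92, -0.47, -0.42],[-0.20, 0.06, 0.89]]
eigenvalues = [-0.42, 0.03, 0.49]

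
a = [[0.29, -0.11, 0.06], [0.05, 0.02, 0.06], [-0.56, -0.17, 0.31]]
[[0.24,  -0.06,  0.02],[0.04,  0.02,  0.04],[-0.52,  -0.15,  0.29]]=a @ [[0.87, 0.06, -0.08], [0.06, 0.70, 0.02], [-0.08, 0.02, 0.81]]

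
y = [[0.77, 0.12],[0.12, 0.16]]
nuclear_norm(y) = 0.93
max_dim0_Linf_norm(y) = 0.77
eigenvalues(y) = [0.79, 0.14]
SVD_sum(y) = [[0.77, 0.15], [0.15, 0.03]] + [[0.0, -0.03], [-0.03, 0.13]]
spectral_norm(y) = 0.79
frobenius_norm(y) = 0.80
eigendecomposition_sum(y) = [[0.77, 0.15], [0.15, 0.03]] + [[0.0, -0.03], [-0.03, 0.13]]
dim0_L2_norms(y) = [0.78, 0.2]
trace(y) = 0.93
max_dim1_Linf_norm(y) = 0.77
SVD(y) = [[-0.98, -0.19], [-0.19, 0.98]] @ diag([0.7927575323314475, 0.1372424676685523]) @ [[-0.98, -0.19], [-0.19, 0.98]]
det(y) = 0.11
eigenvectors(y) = [[0.98, -0.19], [0.19, 0.98]]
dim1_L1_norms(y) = [0.89, 0.28]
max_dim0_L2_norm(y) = 0.78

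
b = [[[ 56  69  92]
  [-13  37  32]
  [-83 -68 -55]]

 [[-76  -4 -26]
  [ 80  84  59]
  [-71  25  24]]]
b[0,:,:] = [[56, 69, 92], [-13, 37, 32], [-83, -68, -55]]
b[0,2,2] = -55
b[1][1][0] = 80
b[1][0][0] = -76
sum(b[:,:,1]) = 143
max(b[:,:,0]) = 80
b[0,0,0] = 56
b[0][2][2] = -55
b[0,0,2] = 92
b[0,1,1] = 37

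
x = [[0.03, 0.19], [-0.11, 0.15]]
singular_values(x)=[0.25, 0.1]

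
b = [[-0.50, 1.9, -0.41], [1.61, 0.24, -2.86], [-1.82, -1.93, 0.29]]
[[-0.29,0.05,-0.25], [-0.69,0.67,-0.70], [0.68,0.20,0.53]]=b@[[-0.17, -0.09, -0.13], [-0.17, -0.06, -0.13], [0.13, -0.29, 0.16]]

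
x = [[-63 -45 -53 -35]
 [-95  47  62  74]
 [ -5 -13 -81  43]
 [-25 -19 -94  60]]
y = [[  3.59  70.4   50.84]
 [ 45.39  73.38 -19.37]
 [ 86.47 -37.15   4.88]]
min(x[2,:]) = -81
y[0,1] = 70.4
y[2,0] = 86.47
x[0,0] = -63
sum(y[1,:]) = 99.39999999999999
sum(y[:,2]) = 36.35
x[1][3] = 74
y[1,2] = -19.37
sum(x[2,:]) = -56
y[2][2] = 4.88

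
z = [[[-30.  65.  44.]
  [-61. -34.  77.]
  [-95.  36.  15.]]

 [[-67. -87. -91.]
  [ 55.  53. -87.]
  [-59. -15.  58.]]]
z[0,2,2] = 15.0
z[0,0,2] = 44.0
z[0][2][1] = 36.0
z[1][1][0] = 55.0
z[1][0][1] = -87.0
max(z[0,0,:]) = 65.0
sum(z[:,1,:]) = 3.0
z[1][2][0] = -59.0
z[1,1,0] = 55.0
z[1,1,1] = 53.0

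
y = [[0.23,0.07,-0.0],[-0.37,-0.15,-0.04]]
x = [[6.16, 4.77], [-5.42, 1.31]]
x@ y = [[-0.35,-0.28,-0.19], [-1.73,-0.58,-0.05]]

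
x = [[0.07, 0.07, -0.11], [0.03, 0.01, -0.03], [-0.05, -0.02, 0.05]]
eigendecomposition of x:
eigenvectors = [[0.84, 0.82, 0.45], [0.27, -0.32, 0.6], [-0.46, 0.48, 0.67]]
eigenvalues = [0.15, -0.02, -0.0]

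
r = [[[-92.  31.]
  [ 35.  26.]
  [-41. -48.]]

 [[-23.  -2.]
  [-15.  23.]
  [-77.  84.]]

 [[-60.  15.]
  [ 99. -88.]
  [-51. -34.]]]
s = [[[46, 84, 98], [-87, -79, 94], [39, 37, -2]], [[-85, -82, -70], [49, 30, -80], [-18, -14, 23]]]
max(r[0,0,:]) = 31.0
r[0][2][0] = -41.0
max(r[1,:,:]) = 84.0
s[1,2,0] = -18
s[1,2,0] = -18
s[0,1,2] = 94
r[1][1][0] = -15.0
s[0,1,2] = 94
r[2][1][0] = 99.0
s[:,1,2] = [94, -80]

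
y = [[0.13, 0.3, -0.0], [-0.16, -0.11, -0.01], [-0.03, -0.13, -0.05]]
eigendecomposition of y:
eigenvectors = [[(0.77+0j), (0.77-0j), -0.08+0.00j], [(-0.3+0.46j), (-0.3-0.46j), (0.05+0j)], [-0.27-0.18j, -0.27+0.18j, (1+0j)]]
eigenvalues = [(0.01+0.18j), (0.01-0.18j), (-0.05+0j)]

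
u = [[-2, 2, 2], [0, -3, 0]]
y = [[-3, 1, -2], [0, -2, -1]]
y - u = [[-1, -1, -4], [0, 1, -1]]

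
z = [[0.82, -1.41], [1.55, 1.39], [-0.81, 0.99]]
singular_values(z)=[2.22, 1.92]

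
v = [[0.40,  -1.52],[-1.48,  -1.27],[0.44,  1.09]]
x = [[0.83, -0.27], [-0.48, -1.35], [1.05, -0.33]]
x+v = [[1.23, -1.79], [-1.96, -2.62], [1.49, 0.76]]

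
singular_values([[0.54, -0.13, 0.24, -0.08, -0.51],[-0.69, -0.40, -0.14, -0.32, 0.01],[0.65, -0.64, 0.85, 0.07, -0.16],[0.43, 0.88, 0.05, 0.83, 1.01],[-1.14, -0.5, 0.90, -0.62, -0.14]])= [2.19, 1.48, 1.12, 0.42, 0.0]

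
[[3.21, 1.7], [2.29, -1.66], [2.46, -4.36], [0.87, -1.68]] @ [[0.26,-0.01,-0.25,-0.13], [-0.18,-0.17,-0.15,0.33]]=[[0.53, -0.32, -1.06, 0.14], [0.89, 0.26, -0.32, -0.85], [1.42, 0.72, 0.04, -1.76], [0.53, 0.28, 0.03, -0.67]]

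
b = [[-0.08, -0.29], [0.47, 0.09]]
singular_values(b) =[0.5, 0.26]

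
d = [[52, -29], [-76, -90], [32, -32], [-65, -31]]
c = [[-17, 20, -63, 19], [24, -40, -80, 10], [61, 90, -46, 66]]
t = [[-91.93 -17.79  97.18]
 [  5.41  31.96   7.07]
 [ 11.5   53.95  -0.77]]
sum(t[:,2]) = 103.48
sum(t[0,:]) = -12.539999999999992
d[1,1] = -90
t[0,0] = -91.93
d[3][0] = -65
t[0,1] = -17.79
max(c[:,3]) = 66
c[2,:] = [61, 90, -46, 66]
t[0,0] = -91.93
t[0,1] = -17.79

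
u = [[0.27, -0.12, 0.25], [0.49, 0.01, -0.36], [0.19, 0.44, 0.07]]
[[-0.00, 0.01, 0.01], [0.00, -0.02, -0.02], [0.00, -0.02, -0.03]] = u@[[0.00, -0.01, -0.01], [0.01, -0.05, -0.06], [-0.0, 0.03, 0.03]]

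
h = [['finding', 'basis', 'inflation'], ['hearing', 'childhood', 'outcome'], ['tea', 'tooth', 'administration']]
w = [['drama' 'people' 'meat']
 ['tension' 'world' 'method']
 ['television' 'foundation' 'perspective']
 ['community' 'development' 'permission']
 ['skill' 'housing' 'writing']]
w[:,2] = ['meat', 'method', 'perspective', 'permission', 'writing']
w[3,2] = 'permission'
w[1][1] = 'world'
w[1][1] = 'world'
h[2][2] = 'administration'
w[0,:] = ['drama', 'people', 'meat']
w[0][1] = 'people'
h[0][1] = 'basis'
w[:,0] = ['drama', 'tension', 'television', 'community', 'skill']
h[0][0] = 'finding'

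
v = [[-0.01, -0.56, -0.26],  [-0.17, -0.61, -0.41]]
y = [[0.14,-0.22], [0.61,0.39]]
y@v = [[0.04,  0.06,  0.05], [-0.07,  -0.58,  -0.32]]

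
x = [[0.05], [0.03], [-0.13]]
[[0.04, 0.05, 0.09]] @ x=[[-0.01]]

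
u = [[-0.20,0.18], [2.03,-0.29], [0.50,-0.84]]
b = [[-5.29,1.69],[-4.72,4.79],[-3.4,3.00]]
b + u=[[-5.49, 1.87],[-2.69, 4.50],[-2.9, 2.16]]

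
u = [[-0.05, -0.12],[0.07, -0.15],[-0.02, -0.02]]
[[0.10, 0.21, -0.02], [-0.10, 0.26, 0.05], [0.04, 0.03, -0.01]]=u @ [[-1.68,-0.02,0.55], [-0.11,-1.71,-0.09]]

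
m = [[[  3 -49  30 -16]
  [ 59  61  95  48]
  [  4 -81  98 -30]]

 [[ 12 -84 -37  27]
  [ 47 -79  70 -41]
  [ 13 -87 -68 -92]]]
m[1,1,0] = 47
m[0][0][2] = 30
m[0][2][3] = -30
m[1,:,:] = [[12, -84, -37, 27], [47, -79, 70, -41], [13, -87, -68, -92]]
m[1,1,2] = 70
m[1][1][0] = 47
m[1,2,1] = -87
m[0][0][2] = 30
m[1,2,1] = -87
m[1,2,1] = -87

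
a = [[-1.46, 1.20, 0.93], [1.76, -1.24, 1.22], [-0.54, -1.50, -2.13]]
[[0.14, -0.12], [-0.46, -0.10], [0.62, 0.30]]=a @ [[-0.29,  -0.02], [-0.15,  -0.05], [-0.11,  -0.1]]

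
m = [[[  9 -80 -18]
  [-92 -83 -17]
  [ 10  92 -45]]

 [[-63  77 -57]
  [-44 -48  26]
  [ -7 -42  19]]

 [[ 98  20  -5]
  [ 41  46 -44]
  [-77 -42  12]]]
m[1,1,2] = 26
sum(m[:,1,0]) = -95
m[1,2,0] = -7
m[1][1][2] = 26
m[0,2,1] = 92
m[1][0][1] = 77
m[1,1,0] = -44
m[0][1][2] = -17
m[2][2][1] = -42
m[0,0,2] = -18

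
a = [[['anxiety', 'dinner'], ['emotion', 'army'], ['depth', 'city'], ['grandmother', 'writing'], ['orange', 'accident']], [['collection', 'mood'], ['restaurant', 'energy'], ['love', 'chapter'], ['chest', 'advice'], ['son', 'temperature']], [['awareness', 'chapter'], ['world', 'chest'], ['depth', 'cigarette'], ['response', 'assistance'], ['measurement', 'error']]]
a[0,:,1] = ['dinner', 'army', 'city', 'writing', 'accident']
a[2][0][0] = 'awareness'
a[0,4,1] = 'accident'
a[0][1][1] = 'army'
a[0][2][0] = 'depth'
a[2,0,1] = 'chapter'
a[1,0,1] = 'mood'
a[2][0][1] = 'chapter'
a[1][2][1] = 'chapter'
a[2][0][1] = 'chapter'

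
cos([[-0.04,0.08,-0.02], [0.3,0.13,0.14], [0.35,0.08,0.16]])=[[0.99,-0.0,-0.0], [-0.04,0.97,-0.02], [-0.03,-0.03,0.99]]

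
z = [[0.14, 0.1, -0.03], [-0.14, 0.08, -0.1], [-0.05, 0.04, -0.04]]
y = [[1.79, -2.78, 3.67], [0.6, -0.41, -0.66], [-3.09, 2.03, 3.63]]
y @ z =[[0.46, 0.1, 0.08], [0.17, 0.00, 0.05], [-0.9, -0.0, -0.26]]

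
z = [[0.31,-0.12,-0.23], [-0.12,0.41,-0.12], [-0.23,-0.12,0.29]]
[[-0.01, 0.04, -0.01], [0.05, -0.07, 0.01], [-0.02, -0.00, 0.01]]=z @ [[-0.12,  0.01,  0.04],  [0.06,  -0.18,  0.05],  [-0.13,  -0.08,  0.08]]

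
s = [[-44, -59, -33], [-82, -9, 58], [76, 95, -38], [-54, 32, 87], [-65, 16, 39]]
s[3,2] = 87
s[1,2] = 58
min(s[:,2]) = -38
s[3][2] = 87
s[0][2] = -33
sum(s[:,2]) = 113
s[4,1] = 16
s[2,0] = 76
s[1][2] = 58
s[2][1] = 95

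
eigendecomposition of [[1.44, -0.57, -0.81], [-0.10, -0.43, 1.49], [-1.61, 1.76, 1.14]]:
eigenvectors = [[0.52, -0.74, -0.01], [-0.35, -0.54, -0.83], [-0.78, -0.41, 0.56]]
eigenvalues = [3.02, 0.57, -1.44]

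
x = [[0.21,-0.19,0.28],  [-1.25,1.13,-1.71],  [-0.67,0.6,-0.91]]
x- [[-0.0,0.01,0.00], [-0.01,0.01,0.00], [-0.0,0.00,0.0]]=[[0.21,  -0.20,  0.28], [-1.24,  1.12,  -1.71], [-0.67,  0.60,  -0.91]]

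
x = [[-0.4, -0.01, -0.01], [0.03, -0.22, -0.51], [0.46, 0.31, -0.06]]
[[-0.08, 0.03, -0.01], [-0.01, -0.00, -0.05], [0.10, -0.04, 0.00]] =x @ [[0.21, -0.08, 0.03], [0.02, -0.01, -0.01], [0.02, 0.0, 0.10]]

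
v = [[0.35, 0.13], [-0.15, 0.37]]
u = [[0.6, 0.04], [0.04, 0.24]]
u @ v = [[0.20, 0.09], [-0.02, 0.09]]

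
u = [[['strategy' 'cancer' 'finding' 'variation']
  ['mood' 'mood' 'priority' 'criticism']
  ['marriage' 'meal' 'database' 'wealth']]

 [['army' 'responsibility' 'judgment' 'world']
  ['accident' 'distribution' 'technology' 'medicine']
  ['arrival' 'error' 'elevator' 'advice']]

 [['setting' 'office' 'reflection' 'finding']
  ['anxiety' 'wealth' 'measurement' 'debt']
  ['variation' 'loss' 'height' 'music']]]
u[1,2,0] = 'arrival'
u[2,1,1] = 'wealth'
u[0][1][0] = 'mood'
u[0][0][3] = 'variation'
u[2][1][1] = 'wealth'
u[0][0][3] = 'variation'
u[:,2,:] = [['marriage', 'meal', 'database', 'wealth'], ['arrival', 'error', 'elevator', 'advice'], ['variation', 'loss', 'height', 'music']]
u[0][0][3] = 'variation'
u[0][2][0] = 'marriage'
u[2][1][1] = 'wealth'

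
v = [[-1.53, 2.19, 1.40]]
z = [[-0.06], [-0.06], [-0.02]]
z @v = [[0.09, -0.13, -0.08], [0.09, -0.13, -0.08], [0.03, -0.04, -0.03]]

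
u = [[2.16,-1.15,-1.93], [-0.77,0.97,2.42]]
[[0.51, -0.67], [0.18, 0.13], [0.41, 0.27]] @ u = [[1.62,-1.24,-2.61], [0.29,-0.08,-0.03], [0.68,-0.21,-0.14]]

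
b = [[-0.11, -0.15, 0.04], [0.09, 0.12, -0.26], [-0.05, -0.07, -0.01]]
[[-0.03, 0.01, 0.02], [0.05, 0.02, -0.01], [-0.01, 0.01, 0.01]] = b @ [[-0.05,0.23,0.09], [0.24,-0.30,-0.18], [-0.1,-0.13,-0.01]]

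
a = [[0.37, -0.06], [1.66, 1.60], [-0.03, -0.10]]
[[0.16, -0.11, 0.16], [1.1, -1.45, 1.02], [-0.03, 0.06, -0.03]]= a @ [[0.46,-0.38,0.45], [0.21,-0.51,0.17]]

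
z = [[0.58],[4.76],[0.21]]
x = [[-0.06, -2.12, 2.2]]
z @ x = [[-0.03, -1.23, 1.28], [-0.29, -10.09, 10.47], [-0.01, -0.45, 0.46]]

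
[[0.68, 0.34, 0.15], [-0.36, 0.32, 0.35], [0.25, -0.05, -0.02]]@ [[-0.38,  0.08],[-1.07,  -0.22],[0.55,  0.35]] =[[-0.54, 0.03], [-0.01, 0.02], [-0.05, 0.02]]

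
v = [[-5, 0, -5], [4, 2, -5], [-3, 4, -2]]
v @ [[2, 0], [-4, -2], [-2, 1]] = [[0, -5], [10, -9], [-18, -10]]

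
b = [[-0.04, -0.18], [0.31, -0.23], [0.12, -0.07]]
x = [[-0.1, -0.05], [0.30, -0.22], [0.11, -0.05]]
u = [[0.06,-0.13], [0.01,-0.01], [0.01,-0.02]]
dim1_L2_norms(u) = [0.14, 0.01, 0.02]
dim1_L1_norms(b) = [0.22, 0.54, 0.19]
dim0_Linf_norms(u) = [0.06, 0.13]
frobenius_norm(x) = 0.41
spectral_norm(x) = 0.39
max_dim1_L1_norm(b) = 0.54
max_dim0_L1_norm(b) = 0.48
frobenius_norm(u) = 0.15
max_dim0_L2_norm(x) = 0.33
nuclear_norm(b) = 0.58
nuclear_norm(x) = 0.49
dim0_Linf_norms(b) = [0.31, 0.23]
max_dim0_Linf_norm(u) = 0.13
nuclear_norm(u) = 0.15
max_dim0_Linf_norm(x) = 0.3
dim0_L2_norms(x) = [0.33, 0.23]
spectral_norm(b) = 0.42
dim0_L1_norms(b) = [0.47, 0.48]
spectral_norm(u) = 0.15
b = u + x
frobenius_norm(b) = 0.45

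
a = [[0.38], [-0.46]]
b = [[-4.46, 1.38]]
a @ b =[[-1.69, 0.52], [2.05, -0.63]]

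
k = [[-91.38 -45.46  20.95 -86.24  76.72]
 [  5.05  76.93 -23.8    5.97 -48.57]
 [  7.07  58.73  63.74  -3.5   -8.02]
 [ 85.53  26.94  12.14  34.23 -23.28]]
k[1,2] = -23.8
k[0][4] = 76.72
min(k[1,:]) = -48.57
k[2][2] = 63.74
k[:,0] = [-91.38, 5.05, 7.07, 85.53]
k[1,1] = 76.93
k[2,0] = 7.07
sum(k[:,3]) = -49.54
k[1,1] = 76.93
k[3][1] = 26.94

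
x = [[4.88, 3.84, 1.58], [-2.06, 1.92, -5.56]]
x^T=[[4.88, -2.06], [3.84, 1.92], [1.58, -5.56]]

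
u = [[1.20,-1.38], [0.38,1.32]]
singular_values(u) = [2.04, 1.03]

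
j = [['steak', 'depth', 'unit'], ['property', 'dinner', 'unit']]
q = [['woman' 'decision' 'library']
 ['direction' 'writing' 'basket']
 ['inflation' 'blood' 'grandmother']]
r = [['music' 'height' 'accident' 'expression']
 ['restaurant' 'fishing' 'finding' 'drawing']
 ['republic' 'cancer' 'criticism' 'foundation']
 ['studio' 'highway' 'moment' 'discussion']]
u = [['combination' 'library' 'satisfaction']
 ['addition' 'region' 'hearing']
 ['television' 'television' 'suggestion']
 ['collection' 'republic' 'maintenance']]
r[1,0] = 'restaurant'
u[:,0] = ['combination', 'addition', 'television', 'collection']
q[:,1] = ['decision', 'writing', 'blood']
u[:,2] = ['satisfaction', 'hearing', 'suggestion', 'maintenance']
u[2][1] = 'television'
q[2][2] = 'grandmother'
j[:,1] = ['depth', 'dinner']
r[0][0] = 'music'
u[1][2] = 'hearing'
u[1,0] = 'addition'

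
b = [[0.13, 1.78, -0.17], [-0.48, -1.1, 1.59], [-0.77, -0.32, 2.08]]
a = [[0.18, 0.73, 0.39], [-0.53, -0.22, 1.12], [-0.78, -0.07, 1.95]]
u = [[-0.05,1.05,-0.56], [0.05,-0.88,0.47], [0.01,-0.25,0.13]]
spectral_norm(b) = 3.07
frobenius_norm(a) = 2.59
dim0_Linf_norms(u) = [0.05, 1.05, 0.56]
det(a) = 0.00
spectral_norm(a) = 2.46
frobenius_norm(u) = 1.58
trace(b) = 1.11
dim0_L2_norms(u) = [0.07, 1.39, 0.74]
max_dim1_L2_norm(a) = 2.1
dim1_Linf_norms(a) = [0.73, 1.12, 1.95]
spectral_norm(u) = 1.58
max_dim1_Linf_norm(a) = 1.95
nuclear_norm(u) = 1.59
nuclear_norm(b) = 4.84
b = a + u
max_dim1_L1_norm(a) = 2.8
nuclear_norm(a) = 3.28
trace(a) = 1.91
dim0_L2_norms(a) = [0.96, 0.77, 2.28]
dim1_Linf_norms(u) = [1.05, 0.88, 0.25]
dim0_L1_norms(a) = [1.49, 1.02, 3.46]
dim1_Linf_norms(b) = [1.78, 1.59, 2.08]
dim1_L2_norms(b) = [1.79, 1.99, 2.24]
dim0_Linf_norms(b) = [0.77, 1.78, 2.08]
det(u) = 0.00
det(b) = -0.52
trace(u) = -0.80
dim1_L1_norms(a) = [1.3, 1.87, 2.8]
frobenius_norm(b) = 3.49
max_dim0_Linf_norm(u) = 1.05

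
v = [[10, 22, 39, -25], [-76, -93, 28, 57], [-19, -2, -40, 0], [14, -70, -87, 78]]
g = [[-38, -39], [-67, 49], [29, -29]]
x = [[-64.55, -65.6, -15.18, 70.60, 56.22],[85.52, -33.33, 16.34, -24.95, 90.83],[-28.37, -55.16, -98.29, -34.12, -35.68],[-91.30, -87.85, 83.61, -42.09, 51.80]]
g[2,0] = 29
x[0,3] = 70.6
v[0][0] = 10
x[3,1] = -87.85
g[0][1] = -39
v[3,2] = -87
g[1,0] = -67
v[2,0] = -19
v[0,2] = 39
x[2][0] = -28.37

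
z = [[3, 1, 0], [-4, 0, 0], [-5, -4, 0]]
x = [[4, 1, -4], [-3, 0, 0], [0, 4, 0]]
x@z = [[28, 20, 0], [-9, -3, 0], [-16, 0, 0]]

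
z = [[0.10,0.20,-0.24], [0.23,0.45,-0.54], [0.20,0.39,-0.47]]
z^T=[[0.10,  0.23,  0.2], [0.20,  0.45,  0.39], [-0.24,  -0.54,  -0.47]]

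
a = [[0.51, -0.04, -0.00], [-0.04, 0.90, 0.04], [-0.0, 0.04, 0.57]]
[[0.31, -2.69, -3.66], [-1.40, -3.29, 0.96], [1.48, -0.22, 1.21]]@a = [[0.27, -2.58, -2.19], [-0.58, -2.87, 0.42], [0.76, -0.21, 0.68]]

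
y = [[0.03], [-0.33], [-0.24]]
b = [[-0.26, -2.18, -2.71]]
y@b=[[-0.01, -0.07, -0.08],[0.09, 0.72, 0.89],[0.06, 0.52, 0.65]]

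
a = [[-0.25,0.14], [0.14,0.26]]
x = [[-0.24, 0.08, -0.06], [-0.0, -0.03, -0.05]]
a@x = [[0.06, -0.02, 0.01], [-0.03, 0.0, -0.02]]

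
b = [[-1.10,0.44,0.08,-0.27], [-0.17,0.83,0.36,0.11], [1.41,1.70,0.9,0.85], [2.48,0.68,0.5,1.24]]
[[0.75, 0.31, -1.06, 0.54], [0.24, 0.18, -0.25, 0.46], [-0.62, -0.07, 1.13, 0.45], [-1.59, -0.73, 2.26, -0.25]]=b@[[-0.49, 0.07, 0.94, -0.54], [0.12, 0.21, -0.00, 0.18], [0.32, 0.34, -0.25, 0.43], [-0.50, -0.98, 0.04, 0.61]]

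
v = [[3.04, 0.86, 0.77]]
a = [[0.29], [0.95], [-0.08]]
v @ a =[[1.64]]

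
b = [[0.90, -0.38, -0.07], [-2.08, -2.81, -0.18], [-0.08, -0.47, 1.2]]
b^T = [[0.90,-2.08,-0.08], [-0.38,-2.81,-0.47], [-0.07,-0.18,1.2]]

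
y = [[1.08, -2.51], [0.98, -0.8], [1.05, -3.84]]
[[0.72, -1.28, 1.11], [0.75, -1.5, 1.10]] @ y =[[0.69, -5.05], [0.50, -4.91]]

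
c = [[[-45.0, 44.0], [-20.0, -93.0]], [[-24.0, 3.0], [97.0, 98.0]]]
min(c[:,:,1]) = -93.0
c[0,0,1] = 44.0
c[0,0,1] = 44.0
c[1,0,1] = 3.0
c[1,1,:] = [97.0, 98.0]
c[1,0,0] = -24.0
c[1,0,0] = -24.0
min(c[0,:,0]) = -45.0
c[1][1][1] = 98.0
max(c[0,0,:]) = 44.0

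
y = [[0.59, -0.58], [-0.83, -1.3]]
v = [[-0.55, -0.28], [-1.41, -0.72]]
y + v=[[0.04,-0.86], [-2.24,-2.02]]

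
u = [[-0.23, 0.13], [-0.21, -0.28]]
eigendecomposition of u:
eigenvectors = [[(-0.09-0.61j), -0.09+0.61j],[(0.79+0j), 0.79-0.00j]]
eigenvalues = [(-0.26+0.16j), (-0.26-0.16j)]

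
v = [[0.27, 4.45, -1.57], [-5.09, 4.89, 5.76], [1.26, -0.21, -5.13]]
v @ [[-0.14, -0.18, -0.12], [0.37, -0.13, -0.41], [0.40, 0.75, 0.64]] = [[0.98, -1.80, -2.86],[4.83, 4.6, 2.29],[-2.31, -4.05, -3.35]]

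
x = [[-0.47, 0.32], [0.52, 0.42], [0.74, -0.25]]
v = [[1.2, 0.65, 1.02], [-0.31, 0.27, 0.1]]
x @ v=[[-0.66, -0.22, -0.45], [0.49, 0.45, 0.57], [0.97, 0.41, 0.73]]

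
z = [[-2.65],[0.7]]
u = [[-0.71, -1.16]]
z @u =[[1.88,  3.07], [-0.50,  -0.81]]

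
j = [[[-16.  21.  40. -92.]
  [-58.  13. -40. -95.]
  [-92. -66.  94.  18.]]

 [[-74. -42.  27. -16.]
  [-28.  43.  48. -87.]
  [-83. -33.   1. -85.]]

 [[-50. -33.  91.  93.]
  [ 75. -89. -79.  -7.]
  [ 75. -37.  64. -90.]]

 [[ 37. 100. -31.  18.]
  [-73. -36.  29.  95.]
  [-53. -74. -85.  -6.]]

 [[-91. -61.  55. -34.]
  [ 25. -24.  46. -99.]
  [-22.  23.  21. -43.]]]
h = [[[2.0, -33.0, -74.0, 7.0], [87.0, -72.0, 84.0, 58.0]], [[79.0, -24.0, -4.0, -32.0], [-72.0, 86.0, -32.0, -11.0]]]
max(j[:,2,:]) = 94.0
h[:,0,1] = [-33.0, -24.0]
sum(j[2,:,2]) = 76.0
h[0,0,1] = -33.0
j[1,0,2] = 27.0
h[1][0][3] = -32.0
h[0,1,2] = 84.0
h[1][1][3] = -11.0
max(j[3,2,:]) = -6.0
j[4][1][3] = -99.0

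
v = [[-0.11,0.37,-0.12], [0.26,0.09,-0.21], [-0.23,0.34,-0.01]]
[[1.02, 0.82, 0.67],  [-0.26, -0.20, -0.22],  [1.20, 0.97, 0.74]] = v @ [[-0.74, -0.22, -2.94],[3.07, 2.75, 0.10],[1.63, 1.86, -2.56]]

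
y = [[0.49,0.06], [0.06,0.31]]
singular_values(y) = [0.51, 0.29]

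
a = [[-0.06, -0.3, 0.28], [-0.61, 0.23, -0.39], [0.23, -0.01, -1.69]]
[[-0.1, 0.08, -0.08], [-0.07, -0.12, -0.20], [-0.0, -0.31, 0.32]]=a @ [[0.22,0.04,0.43], [0.31,-0.10,0.06], [0.03,0.19,-0.13]]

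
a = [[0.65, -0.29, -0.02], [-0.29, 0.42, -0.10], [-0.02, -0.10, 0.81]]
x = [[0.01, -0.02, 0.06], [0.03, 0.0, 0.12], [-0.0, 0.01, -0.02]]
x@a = [[0.01,-0.02,0.05], [0.02,-0.02,0.10], [-0.0,0.01,-0.02]]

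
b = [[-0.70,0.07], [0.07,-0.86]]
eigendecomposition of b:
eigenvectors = [[0.94, -0.35], [0.35, 0.94]]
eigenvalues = [-0.67, -0.89]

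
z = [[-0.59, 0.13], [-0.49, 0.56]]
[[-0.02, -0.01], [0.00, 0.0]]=z@ [[0.04, 0.02], [0.04, 0.02]]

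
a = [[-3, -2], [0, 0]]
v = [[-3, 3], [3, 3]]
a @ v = [[3, -15], [0, 0]]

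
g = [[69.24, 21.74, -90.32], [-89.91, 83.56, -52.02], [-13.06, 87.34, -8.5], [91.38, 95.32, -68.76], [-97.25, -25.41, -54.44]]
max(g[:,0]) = 91.38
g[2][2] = -8.5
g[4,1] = -25.41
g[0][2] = -90.32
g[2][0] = -13.06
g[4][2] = -54.44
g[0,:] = [69.24, 21.74, -90.32]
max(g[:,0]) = 91.38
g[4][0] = -97.25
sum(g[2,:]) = 65.78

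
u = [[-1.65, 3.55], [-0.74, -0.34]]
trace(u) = -1.99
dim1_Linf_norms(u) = [3.55, 0.74]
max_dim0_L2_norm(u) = 3.57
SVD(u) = [[-1.0,-0.00], [-0.00,1.00]] @ diag([3.9147175336235875, 0.8143627152197327]) @ [[0.42, -0.91], [-0.91, -0.42]]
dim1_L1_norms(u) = [5.2, 1.08]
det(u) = 3.19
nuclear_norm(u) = 4.73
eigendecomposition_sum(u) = [[-0.82+0.52j, 1.78+1.19j],  [-0.37-0.25j, (-0.17+0.96j)]] + [[-0.82-0.52j, (1.78-1.19j)], [(-0.37+0.25j), -0.17-0.96j]]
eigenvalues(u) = [(-0.99+1.48j), (-0.99-1.48j)]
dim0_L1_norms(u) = [2.39, 3.89]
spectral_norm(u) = 3.91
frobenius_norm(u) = 4.00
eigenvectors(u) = [[(0.91+0j),0.91-0.00j], [0.17+0.38j,0.17-0.38j]]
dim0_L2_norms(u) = [1.81, 3.57]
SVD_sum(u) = [[-1.65, 3.55], [-0.00, 0.0]] + [[0.0, 0.00], [-0.74, -0.34]]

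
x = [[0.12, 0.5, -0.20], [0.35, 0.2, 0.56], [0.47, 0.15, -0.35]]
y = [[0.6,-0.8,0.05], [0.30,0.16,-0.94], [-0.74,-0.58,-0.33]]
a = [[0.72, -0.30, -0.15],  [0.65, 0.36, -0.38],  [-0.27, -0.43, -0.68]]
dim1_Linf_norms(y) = [0.8, 0.94, 0.74]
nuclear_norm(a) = 2.38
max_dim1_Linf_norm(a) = 0.72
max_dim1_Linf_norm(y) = 0.94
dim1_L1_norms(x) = [0.82, 1.11, 0.97]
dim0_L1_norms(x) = [0.94, 0.85, 1.11]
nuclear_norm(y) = 3.00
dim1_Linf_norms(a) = [0.72, 0.65, 0.68]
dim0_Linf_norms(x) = [0.47, 0.5, 0.56]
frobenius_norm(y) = 1.73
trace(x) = -0.03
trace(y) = 0.43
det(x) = 0.18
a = x + y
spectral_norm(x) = 0.74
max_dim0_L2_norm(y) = 1.0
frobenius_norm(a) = 1.43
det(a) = -0.43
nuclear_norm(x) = 1.79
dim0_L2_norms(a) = [1.01, 0.64, 0.79]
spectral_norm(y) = 1.00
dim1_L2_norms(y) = [1.0, 1.0, 1.0]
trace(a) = 0.40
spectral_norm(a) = 1.04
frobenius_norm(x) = 1.07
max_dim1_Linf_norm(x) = 0.56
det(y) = -1.00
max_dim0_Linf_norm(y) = 0.94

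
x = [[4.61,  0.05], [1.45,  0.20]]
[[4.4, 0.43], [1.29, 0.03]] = x @ [[0.96,0.1],[-0.52,-0.59]]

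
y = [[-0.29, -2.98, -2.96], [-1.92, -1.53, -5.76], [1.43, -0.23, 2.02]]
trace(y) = 0.20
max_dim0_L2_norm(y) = 6.78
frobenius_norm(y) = 7.94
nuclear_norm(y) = 10.29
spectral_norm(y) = 7.58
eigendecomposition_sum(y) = [[(0.46+0j), -0.33+0.00j, (0.59+0j)],[(-1.55-0j), 1.13+0.00j, (-2.02+0j)],[1.06+0.00j, (-0.77+0j), (1.38+0j)]] + [[(-0.37+0.79j), -1.32-3.33j, -1.78-5.21j],[(-0.18+0.62j), (-1.33-2.27j), (-1.87-3.59j)],[0.18-0.26j, (0.27+1.29j), (0.32+1.99j)]] + [[-0.37-0.79j, -1.32+3.33j, -1.78+5.21j], [-0.18-0.62j, (-1.33+2.27j), -1.87+3.59j], [(0.18+0.26j), 0.27-1.29j, 0.32-1.99j]]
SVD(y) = [[-0.5,  0.79,  -0.36], [-0.82,  -0.3,  0.49], [0.28,  0.54,  0.8]] @ diag([7.579439942737199, 2.351356316801467, 0.3638868311409323]) @ [[0.28, 0.35, 0.89], [0.47, -0.86, 0.19], [0.84, 0.37, -0.41]]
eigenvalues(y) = [(2.97+0j), (-1.39+0.51j), (-1.39-0.51j)]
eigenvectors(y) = [[(0.24+0j), 0.77+0.00j, (0.77-0j)],[(-0.8+0j), (0.56-0.09j), (0.56+0.09j)],[0.55+0.00j, (-0.28-0.05j), (-0.28+0.05j)]]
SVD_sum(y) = [[-1.06, -1.33, -3.37], [-1.74, -2.20, -5.55], [0.59, 0.75, 1.89]] + [[0.88, -1.6, 0.36], [-0.33, 0.6, -0.13], [0.59, -1.09, 0.24]] + [[-0.11, -0.05, 0.05], [0.15, 0.07, -0.07], [0.24, 0.11, -0.12]]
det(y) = 6.49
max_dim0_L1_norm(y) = 10.74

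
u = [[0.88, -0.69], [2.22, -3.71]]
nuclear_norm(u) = 4.84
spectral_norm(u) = 4.45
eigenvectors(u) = [[0.89,0.16], [0.46,0.99]]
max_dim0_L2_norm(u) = 3.77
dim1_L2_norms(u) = [1.12, 4.32]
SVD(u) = [[-0.24, -0.97], [-0.97, 0.24]] @ diag([4.4487359653989484, 0.3895488546586716]) @ [[-0.53, 0.85], [-0.85, -0.53]]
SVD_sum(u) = [[0.56,-0.89], [2.30,-3.66]] + [[0.32,0.2], [-0.08,-0.05]]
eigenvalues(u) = [0.52, -3.35]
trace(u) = -2.83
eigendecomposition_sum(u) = [[0.57, -0.09], [0.30, -0.05]] + [[0.31, -0.6], [1.92, -3.66]]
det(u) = -1.73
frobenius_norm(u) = 4.47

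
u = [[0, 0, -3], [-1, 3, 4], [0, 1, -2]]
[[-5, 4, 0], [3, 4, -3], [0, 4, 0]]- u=[[-5, 4, 3], [4, 1, -7], [0, 3, 2]]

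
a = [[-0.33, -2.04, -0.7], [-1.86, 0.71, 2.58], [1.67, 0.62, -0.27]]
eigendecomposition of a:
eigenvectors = [[(0.47+0j),  (0.63-0.14j),  (0.63+0.14j)],[(0.7+0j),  -0.66+0.00j,  -0.66-0.00j],[(-0.54+0j),  0.30-0.26j,  (0.3+0.26j)]]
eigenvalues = [(-2.54+0j), (1.33+0.65j), (1.33-0.65j)]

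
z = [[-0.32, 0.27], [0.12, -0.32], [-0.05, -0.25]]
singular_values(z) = [0.55, 0.23]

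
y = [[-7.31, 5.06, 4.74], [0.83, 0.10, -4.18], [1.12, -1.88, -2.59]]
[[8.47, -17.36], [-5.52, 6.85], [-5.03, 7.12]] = y @ [[0.44, 0.41], [0.97, -1.35], [1.43, -1.59]]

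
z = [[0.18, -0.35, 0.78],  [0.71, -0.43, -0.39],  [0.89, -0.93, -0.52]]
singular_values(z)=[1.65, 0.88, 0.17]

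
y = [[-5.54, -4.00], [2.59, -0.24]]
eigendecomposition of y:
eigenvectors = [[0.78+0.00j, 0.78-0.00j], [-0.52-0.36j, -0.52+0.36j]]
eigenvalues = [(-2.89+1.83j), (-2.89-1.83j)]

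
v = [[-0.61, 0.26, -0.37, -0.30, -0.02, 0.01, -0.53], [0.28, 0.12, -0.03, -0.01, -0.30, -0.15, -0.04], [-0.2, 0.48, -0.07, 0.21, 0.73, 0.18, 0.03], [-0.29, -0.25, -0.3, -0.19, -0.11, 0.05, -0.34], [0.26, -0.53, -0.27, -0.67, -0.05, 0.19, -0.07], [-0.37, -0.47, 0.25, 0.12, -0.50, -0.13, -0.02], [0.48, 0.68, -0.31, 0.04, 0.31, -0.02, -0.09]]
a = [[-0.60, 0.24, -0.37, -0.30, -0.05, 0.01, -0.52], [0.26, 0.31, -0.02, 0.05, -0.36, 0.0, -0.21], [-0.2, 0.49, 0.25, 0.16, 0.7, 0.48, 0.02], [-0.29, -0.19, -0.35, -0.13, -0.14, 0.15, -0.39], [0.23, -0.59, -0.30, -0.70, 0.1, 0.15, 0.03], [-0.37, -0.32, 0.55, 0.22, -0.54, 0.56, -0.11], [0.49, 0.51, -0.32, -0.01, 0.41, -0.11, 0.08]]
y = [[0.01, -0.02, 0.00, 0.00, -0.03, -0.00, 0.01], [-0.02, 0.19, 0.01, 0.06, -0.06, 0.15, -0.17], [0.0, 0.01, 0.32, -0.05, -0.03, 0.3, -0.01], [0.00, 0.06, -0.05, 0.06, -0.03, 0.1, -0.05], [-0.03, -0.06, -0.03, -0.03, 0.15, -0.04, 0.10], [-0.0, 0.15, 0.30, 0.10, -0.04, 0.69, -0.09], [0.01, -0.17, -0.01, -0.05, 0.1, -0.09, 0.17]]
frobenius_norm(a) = 2.41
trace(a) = 0.57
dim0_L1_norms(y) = [0.07, 0.66, 0.72, 0.35, 0.44, 1.37, 0.6]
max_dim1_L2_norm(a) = 1.1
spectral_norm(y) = 0.92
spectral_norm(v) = 1.48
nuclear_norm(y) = 1.61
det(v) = 0.00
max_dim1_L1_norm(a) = 2.67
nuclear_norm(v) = 4.49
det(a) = -0.01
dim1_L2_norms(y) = [0.04, 0.31, 0.44, 0.15, 0.2, 0.78, 0.28]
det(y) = 0.00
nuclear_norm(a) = 5.43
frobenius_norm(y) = 1.02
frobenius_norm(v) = 2.23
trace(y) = 1.59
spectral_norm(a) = 1.41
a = v + y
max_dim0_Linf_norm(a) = 0.7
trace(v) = -1.02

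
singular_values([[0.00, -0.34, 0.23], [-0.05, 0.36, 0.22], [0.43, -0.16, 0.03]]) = [0.57, 0.36, 0.32]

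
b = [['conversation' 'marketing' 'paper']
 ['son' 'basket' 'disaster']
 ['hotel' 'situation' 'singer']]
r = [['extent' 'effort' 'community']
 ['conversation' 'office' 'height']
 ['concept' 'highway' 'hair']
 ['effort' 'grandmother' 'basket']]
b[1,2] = 'disaster'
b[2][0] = 'hotel'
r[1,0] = 'conversation'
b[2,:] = ['hotel', 'situation', 'singer']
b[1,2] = 'disaster'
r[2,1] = 'highway'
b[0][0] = 'conversation'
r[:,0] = ['extent', 'conversation', 'concept', 'effort']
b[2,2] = 'singer'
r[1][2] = 'height'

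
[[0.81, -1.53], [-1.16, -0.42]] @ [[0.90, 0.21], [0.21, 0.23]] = [[0.41,-0.18], [-1.13,-0.34]]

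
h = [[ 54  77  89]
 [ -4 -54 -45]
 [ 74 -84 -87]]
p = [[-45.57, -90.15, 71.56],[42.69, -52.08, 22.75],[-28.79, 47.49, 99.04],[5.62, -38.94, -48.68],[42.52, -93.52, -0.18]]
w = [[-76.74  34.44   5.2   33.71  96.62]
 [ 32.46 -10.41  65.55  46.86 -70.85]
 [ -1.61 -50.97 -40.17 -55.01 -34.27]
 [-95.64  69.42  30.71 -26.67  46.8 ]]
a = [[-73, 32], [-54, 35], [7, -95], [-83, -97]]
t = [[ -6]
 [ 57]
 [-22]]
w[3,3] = -26.67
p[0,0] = -45.57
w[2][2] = -40.17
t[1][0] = 57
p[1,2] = 22.75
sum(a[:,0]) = -203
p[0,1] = -90.15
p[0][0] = -45.57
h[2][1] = -84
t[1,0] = 57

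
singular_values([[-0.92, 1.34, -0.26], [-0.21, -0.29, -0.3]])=[1.65, 0.46]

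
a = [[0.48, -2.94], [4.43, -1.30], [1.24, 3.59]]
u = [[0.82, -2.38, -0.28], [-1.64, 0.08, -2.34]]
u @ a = [[-10.50, -0.32], [-3.33, -3.68]]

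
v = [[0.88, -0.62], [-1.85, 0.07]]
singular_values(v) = [2.08, 0.52]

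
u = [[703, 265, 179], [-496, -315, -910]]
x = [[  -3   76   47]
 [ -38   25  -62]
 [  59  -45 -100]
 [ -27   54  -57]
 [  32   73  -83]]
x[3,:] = [-27, 54, -57]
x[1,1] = 25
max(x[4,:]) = 73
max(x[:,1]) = 76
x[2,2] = -100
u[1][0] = -496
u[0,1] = 265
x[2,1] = -45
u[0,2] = 179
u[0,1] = 265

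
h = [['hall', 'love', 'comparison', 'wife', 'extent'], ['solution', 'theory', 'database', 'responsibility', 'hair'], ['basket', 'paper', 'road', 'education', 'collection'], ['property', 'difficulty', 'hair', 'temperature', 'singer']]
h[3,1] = 'difficulty'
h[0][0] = 'hall'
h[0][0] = 'hall'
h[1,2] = 'database'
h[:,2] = ['comparison', 'database', 'road', 'hair']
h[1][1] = 'theory'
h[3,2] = 'hair'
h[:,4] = ['extent', 'hair', 'collection', 'singer']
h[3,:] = ['property', 'difficulty', 'hair', 'temperature', 'singer']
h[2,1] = 'paper'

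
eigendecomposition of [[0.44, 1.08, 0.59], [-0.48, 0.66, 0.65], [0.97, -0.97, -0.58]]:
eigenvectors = [[0.81+0.00j, (0.16-0.28j), (0.16+0.28j)], [-0.04+0.00j, 0.50+0.25j, (0.5-0.25j)], [(0.59+0j), (-0.76+0j), (-0.76-0j)]]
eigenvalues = [(0.82+0j), (-0.15+0.67j), (-0.15-0.67j)]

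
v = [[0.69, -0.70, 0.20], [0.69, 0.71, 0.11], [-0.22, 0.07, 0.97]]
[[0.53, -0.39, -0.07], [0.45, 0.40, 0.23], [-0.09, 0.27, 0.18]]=v@[[0.69, -0.05, 0.07], [-0.05, 0.57, 0.23], [0.07, 0.23, 0.19]]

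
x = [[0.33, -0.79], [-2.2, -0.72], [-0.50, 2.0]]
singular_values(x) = [2.34, 2.2]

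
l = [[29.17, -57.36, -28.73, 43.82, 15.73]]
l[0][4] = 15.73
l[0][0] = 29.17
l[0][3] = 43.82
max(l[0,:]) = 43.82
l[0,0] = 29.17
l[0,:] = [29.17, -57.36, -28.73, 43.82, 15.73]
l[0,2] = -28.73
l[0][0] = 29.17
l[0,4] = 15.73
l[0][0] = 29.17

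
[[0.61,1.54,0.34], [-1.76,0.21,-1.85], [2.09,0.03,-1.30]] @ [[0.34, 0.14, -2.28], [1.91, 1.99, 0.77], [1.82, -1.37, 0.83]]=[[3.77, 2.68, 0.08], [-3.56, 2.71, 2.64], [-1.6, 2.13, -5.82]]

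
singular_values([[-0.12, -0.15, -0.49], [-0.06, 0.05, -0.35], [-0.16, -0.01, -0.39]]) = [0.75, 0.13, 0.06]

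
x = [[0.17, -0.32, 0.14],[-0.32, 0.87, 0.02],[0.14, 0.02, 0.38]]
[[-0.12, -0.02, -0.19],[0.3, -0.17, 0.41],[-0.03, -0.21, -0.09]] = x @ [[0.34, -0.03, -0.48], [0.47, -0.19, 0.30], [-0.22, -0.54, -0.07]]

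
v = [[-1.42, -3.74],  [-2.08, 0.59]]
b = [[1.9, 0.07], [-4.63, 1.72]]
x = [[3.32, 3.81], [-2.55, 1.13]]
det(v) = -8.62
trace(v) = -0.83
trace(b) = 3.62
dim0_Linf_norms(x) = [3.32, 3.81]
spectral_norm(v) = 4.01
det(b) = 3.59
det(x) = 13.47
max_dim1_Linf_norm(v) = 3.74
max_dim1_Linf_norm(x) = 3.81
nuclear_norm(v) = 6.16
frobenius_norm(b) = 5.29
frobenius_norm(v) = 4.55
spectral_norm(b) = 5.25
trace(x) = 4.45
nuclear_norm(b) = 5.93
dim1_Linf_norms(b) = [1.9, 4.63]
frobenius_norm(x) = 5.77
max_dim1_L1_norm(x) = 7.13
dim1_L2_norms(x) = [5.05, 2.79]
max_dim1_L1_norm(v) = 5.16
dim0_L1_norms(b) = [6.53, 1.79]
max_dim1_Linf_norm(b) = 4.63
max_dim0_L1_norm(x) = 5.87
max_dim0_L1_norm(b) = 6.53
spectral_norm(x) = 5.14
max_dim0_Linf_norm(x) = 3.81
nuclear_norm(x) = 7.76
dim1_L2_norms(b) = [1.9, 4.94]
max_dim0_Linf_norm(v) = 3.74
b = x + v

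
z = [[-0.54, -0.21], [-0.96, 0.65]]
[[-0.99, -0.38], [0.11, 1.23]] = z @ [[1.12, -0.02], [1.82, 1.86]]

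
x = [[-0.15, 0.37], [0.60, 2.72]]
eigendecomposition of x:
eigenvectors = [[-0.98,-0.12],[0.2,-0.99]]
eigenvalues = [-0.23, 2.8]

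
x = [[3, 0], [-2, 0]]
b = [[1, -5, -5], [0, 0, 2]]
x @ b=[[3, -15, -15], [-2, 10, 10]]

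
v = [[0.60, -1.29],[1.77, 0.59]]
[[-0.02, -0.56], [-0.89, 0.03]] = v@ [[-0.44, -0.11], [-0.19, 0.38]]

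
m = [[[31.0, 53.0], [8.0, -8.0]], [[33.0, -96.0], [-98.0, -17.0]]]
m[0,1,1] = -8.0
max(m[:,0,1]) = 53.0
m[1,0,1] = -96.0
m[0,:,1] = [53.0, -8.0]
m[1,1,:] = [-98.0, -17.0]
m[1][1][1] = -17.0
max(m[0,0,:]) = 53.0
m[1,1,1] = -17.0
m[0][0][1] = 53.0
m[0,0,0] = 31.0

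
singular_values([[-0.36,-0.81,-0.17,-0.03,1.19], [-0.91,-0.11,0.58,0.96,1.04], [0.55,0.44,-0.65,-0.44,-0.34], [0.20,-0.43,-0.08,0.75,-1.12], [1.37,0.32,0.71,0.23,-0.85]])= [2.7, 1.6, 1.11, 0.83, 0.41]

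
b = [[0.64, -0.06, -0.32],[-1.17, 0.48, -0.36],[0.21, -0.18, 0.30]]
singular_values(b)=[1.45, 0.55, 0.0]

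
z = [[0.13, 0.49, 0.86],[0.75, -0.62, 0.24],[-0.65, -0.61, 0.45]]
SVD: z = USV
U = [[0.08, 0.69, -0.72], [-0.98, 0.2, 0.09], [0.20, 0.70, 0.69]]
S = [1.0, 1.0, 1.0]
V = [[-0.85, 0.52, -0.08], [-0.22, -0.21, 0.95], [-0.48, -0.83, -0.29]]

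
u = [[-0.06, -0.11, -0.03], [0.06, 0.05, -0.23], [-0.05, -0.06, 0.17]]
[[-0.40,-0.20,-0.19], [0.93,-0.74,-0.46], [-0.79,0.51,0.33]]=u @ [[0.58, -1.86, 2.37], [4.11, 1.93, -0.23], [-3.0, 3.15, 2.55]]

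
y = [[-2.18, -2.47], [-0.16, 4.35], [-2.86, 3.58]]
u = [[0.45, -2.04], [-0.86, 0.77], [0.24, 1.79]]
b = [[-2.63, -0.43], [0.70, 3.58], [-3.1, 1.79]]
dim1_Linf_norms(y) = [2.47, 4.35, 3.58]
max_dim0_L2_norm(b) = 4.13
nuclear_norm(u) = 3.76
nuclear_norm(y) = 9.68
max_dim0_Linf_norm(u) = 2.04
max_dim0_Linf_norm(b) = 3.58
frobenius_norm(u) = 2.99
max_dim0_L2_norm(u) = 2.82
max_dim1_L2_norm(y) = 4.58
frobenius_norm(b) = 5.76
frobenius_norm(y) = 7.13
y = b + u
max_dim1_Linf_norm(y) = 4.35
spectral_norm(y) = 6.25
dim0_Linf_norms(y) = [2.86, 4.35]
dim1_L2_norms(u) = [2.09, 1.15, 1.81]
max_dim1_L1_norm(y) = 6.44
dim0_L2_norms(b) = [4.13, 4.03]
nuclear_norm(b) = 8.14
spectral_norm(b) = 4.31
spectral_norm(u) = 2.85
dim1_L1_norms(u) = [2.49, 1.63, 2.03]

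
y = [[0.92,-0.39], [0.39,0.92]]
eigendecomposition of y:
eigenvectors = [[(0.71+0j),(0.71-0j)], [-0.71j,0.71j]]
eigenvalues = [(0.92+0.39j), (0.92-0.39j)]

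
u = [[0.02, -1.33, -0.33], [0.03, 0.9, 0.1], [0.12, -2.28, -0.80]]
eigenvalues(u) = [-0.58, -0.0, 0.7]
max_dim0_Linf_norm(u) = 2.28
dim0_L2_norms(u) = [0.13, 2.79, 0.87]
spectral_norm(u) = 2.92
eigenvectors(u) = [[-0.36, -0.94, 0.52], [0.07, 0.07, -0.45], [-0.93, -0.34, 0.72]]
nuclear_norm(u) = 3.14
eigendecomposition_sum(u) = [[0.07, -0.36, -0.28], [-0.01, 0.07, 0.05], [0.19, -0.95, -0.73]] + [[-0.0, -0.0, 0.00], [0.00, 0.0, -0.00], [-0.0, -0.00, 0.00]] + [[-0.05, -0.97, -0.05], [0.04, 0.83, 0.05], [-0.07, -1.33, -0.07]]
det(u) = 0.00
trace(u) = 0.12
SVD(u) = [[-0.47, 0.35, -0.81],[0.3, -0.80, -0.52],[-0.83, -0.49, 0.27]] @ diag([2.915996121994831, 0.22105663061670078, 0.0007632637109882991]) @ [[-0.03, 0.96, 0.29], [-0.34, -0.28, 0.90], [0.94, -0.07, 0.34]]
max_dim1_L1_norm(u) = 3.2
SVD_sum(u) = [[0.05,-1.31,-0.40], [-0.03,0.85,0.26], [0.08,-2.31,-0.7]] + [[-0.03,  -0.02,  0.07], [0.06,  0.05,  -0.16], [0.04,  0.03,  -0.1]] + [[-0.0, 0.0, -0.0], [-0.00, 0.00, -0.00], [0.00, -0.0, 0.0]]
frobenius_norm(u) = 2.92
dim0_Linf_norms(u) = [0.12, 2.28, 0.8]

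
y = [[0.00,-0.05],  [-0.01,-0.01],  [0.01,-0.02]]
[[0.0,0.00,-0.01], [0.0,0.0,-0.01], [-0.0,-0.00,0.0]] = y @ [[-0.13,  -0.09,  0.63], [-0.05,  -0.03,  0.24]]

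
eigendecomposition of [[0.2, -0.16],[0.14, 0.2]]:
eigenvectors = [[0.73+0.00j,(0.73-0j)], [0.00-0.68j,0.00+0.68j]]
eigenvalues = [(0.2+0.15j), (0.2-0.15j)]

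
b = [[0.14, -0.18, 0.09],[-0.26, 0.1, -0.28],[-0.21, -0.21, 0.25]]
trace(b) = 0.49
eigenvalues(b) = [-0.18, 0.28, 0.39]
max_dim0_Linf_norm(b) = 0.28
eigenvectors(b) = [[0.3, 0.71, 0.62], [0.80, -0.67, -0.76], [0.53, -0.22, 0.21]]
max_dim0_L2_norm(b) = 0.39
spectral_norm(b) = 0.48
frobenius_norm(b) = 0.61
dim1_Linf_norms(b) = [0.18, 0.28, 0.25]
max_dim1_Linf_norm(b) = 0.28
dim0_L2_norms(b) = [0.36, 0.29, 0.39]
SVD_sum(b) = [[0.06, -0.11, 0.16], [-0.11, 0.19, -0.28], [0.07, -0.13, 0.19]] + [[0.06,0.02,-0.01], [-0.16,-0.05,0.03], [-0.28,-0.08,0.05]] + [[0.01, -0.08, -0.06], [0.01, -0.05, -0.03], [-0.0, 0.01, 0.01]]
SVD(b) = [[-0.44, -0.19, 0.88], [0.74, 0.48, 0.47], [-0.51, 0.85, -0.07]] @ diag([0.47868921691751487, 0.35097527588056454, 0.12030373779504165]) @ [[-0.30,0.55,-0.78],[-0.95,-0.28,0.17],[0.12,-0.79,-0.6]]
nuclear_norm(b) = 0.95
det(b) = -0.02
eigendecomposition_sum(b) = [[-0.04,  -0.04,  -0.02], [-0.12,  -0.11,  -0.05], [-0.08,  -0.07,  -0.03]] + [[0.3, 0.14, -0.39], [-0.29, -0.14, 0.37], [-0.09, -0.04, 0.12]] + [[-0.12,-0.28,0.49],  [0.15,0.35,-0.60],  [-0.04,-0.09,0.16]]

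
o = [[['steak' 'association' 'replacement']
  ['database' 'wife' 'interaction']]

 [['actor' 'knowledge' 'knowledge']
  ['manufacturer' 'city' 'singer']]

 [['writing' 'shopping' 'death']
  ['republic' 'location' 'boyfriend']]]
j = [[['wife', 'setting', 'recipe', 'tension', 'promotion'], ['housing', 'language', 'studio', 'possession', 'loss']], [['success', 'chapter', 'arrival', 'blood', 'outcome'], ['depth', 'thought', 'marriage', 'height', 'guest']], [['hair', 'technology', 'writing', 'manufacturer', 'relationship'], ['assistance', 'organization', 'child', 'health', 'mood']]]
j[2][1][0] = 'assistance'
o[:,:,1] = [['association', 'wife'], ['knowledge', 'city'], ['shopping', 'location']]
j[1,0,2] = 'arrival'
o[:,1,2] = ['interaction', 'singer', 'boyfriend']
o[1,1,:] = ['manufacturer', 'city', 'singer']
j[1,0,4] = 'outcome'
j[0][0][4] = 'promotion'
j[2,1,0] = 'assistance'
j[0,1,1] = 'language'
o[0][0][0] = 'steak'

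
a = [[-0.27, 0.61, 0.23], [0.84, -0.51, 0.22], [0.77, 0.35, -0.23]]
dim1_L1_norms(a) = [1.11, 1.57, 1.35]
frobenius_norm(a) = 1.51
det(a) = 0.37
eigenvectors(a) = [[-0.52, -0.61, -0.24], [-0.52, 0.76, -0.25], [-0.68, 0.23, 0.94]]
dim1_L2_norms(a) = [0.71, 1.01, 0.88]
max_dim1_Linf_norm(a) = 0.84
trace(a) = -1.01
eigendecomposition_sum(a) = [[0.28, 0.19, 0.12],  [0.28, 0.19, 0.12],  [0.37, 0.25, 0.16]] + [[-0.50,0.50,0.01],[0.62,-0.62,-0.01],[0.19,-0.19,-0.00]] + [[-0.06, -0.07, 0.10], [-0.06, -0.08, 0.10], [0.22, 0.29, -0.39]]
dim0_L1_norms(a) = [1.88, 1.47, 0.68]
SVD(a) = [[-0.40, -0.53, -0.75], [0.79, 0.22, -0.58], [0.47, -0.82, 0.33]] @ diag([1.2290950499322177, 0.7913912641251274, 0.3785831814787234]) @ [[0.92, -0.39, -0.02], [-0.39, -0.91, 0.15], [-0.08, -0.13, -0.99]]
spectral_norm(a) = 1.23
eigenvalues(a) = [0.63, -1.12, -0.52]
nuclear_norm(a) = 2.40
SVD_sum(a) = [[-0.45, 0.19, 0.01], [0.89, -0.38, -0.02], [0.53, -0.23, -0.01]] + [[0.16,  0.38,  -0.06], [-0.07,  -0.16,  0.03], [0.25,  0.59,  -0.09]] + [[0.02, 0.04, 0.28],  [0.02, 0.03, 0.22],  [-0.01, -0.02, -0.12]]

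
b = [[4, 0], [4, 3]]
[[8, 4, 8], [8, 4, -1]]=b @ [[2, 1, 2], [0, 0, -3]]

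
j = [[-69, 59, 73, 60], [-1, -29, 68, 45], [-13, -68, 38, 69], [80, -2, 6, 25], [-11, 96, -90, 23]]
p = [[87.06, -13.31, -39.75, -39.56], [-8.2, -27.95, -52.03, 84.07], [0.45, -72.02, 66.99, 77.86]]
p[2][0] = 0.45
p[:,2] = [-39.75, -52.03, 66.99]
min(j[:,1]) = -68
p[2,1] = -72.02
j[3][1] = -2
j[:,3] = [60, 45, 69, 25, 23]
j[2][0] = -13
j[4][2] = -90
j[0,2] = 73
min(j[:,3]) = 23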